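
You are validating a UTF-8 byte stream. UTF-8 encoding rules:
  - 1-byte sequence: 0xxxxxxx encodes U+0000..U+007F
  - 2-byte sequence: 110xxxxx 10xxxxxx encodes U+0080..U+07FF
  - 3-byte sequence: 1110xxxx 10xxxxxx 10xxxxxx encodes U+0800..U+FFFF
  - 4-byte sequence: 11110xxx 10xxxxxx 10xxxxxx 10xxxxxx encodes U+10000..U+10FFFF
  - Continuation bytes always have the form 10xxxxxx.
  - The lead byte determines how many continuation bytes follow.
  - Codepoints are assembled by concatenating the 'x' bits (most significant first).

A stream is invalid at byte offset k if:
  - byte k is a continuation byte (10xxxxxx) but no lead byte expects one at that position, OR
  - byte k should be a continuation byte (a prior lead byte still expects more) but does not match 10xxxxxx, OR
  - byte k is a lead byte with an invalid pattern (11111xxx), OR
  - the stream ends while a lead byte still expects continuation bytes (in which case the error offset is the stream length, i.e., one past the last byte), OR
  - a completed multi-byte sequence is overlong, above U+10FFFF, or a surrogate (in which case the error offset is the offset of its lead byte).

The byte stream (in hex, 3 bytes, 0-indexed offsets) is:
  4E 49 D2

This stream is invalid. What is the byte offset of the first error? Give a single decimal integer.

Byte[0]=4E: 1-byte ASCII. cp=U+004E
Byte[1]=49: 1-byte ASCII. cp=U+0049
Byte[2]=D2: 2-byte lead, need 1 cont bytes. acc=0x12
Byte[3]: stream ended, expected continuation. INVALID

Answer: 3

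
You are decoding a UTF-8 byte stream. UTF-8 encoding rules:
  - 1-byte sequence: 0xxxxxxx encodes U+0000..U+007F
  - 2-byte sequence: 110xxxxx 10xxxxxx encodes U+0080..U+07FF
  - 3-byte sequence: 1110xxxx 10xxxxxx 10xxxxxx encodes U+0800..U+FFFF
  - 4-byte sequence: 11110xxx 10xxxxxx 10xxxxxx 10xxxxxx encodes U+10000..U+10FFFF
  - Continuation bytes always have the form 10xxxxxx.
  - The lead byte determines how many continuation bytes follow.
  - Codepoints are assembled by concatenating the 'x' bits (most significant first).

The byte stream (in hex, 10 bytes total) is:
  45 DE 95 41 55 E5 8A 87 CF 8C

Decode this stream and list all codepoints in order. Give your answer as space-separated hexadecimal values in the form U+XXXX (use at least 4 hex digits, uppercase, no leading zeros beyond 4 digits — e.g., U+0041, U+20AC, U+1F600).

Answer: U+0045 U+0795 U+0041 U+0055 U+5287 U+03CC

Derivation:
Byte[0]=45: 1-byte ASCII. cp=U+0045
Byte[1]=DE: 2-byte lead, need 1 cont bytes. acc=0x1E
Byte[2]=95: continuation. acc=(acc<<6)|0x15=0x795
Completed: cp=U+0795 (starts at byte 1)
Byte[3]=41: 1-byte ASCII. cp=U+0041
Byte[4]=55: 1-byte ASCII. cp=U+0055
Byte[5]=E5: 3-byte lead, need 2 cont bytes. acc=0x5
Byte[6]=8A: continuation. acc=(acc<<6)|0x0A=0x14A
Byte[7]=87: continuation. acc=(acc<<6)|0x07=0x5287
Completed: cp=U+5287 (starts at byte 5)
Byte[8]=CF: 2-byte lead, need 1 cont bytes. acc=0xF
Byte[9]=8C: continuation. acc=(acc<<6)|0x0C=0x3CC
Completed: cp=U+03CC (starts at byte 8)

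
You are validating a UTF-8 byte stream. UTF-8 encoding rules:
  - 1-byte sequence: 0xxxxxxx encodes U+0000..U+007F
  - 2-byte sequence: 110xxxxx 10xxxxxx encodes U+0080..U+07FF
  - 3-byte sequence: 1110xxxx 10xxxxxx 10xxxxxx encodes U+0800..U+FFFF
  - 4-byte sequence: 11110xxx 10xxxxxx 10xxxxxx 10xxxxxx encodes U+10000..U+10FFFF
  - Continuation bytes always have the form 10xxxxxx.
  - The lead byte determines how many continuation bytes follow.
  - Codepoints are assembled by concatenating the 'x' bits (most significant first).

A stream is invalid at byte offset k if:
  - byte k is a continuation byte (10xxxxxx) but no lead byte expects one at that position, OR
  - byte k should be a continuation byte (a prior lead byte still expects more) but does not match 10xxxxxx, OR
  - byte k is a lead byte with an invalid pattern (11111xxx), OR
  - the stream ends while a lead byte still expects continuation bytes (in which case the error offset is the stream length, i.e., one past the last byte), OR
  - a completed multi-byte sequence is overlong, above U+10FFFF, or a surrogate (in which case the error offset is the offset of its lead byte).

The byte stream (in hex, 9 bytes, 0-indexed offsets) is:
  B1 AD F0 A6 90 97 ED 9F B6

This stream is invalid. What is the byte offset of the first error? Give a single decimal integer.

Byte[0]=B1: INVALID lead byte (not 0xxx/110x/1110/11110)

Answer: 0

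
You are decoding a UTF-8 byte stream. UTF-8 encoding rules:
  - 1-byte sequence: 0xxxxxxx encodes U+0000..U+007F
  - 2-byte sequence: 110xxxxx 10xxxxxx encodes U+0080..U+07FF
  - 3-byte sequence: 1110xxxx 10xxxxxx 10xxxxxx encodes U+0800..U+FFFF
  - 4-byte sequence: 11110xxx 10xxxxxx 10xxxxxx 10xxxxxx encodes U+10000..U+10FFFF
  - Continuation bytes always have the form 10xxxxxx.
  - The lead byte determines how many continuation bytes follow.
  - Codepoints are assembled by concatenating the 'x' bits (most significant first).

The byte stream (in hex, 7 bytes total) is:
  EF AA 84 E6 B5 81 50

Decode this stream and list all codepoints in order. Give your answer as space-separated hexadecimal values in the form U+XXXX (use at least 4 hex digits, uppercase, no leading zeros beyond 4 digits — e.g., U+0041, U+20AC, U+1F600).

Answer: U+FA84 U+6D41 U+0050

Derivation:
Byte[0]=EF: 3-byte lead, need 2 cont bytes. acc=0xF
Byte[1]=AA: continuation. acc=(acc<<6)|0x2A=0x3EA
Byte[2]=84: continuation. acc=(acc<<6)|0x04=0xFA84
Completed: cp=U+FA84 (starts at byte 0)
Byte[3]=E6: 3-byte lead, need 2 cont bytes. acc=0x6
Byte[4]=B5: continuation. acc=(acc<<6)|0x35=0x1B5
Byte[5]=81: continuation. acc=(acc<<6)|0x01=0x6D41
Completed: cp=U+6D41 (starts at byte 3)
Byte[6]=50: 1-byte ASCII. cp=U+0050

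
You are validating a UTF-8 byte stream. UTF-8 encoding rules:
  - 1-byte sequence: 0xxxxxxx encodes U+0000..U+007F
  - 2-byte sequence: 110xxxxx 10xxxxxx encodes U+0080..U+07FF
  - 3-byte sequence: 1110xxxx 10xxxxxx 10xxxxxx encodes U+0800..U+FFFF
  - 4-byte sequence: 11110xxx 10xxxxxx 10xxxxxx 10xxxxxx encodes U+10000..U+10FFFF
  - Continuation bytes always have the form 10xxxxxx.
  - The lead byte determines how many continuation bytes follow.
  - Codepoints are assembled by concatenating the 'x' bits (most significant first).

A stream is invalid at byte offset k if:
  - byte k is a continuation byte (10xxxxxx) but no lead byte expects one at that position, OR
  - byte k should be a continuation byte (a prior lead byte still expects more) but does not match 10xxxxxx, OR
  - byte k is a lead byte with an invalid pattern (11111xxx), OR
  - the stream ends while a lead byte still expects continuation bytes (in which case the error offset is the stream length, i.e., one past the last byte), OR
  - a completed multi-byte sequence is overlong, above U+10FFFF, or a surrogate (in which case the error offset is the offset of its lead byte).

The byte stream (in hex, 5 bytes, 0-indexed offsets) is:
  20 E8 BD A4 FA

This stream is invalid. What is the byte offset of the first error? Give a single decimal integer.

Byte[0]=20: 1-byte ASCII. cp=U+0020
Byte[1]=E8: 3-byte lead, need 2 cont bytes. acc=0x8
Byte[2]=BD: continuation. acc=(acc<<6)|0x3D=0x23D
Byte[3]=A4: continuation. acc=(acc<<6)|0x24=0x8F64
Completed: cp=U+8F64 (starts at byte 1)
Byte[4]=FA: INVALID lead byte (not 0xxx/110x/1110/11110)

Answer: 4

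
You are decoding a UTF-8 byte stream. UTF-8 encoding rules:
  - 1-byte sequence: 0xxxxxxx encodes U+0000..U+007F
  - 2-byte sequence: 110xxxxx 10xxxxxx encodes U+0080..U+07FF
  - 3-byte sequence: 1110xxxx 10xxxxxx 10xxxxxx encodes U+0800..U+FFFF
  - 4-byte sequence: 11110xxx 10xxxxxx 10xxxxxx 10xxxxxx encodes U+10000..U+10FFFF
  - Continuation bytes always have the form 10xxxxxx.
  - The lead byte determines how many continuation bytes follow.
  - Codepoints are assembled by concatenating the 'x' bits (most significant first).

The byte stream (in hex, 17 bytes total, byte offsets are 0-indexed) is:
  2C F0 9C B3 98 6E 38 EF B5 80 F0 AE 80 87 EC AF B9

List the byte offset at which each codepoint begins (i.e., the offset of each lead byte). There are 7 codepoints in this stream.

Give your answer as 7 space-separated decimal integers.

Answer: 0 1 5 6 7 10 14

Derivation:
Byte[0]=2C: 1-byte ASCII. cp=U+002C
Byte[1]=F0: 4-byte lead, need 3 cont bytes. acc=0x0
Byte[2]=9C: continuation. acc=(acc<<6)|0x1C=0x1C
Byte[3]=B3: continuation. acc=(acc<<6)|0x33=0x733
Byte[4]=98: continuation. acc=(acc<<6)|0x18=0x1CCD8
Completed: cp=U+1CCD8 (starts at byte 1)
Byte[5]=6E: 1-byte ASCII. cp=U+006E
Byte[6]=38: 1-byte ASCII. cp=U+0038
Byte[7]=EF: 3-byte lead, need 2 cont bytes. acc=0xF
Byte[8]=B5: continuation. acc=(acc<<6)|0x35=0x3F5
Byte[9]=80: continuation. acc=(acc<<6)|0x00=0xFD40
Completed: cp=U+FD40 (starts at byte 7)
Byte[10]=F0: 4-byte lead, need 3 cont bytes. acc=0x0
Byte[11]=AE: continuation. acc=(acc<<6)|0x2E=0x2E
Byte[12]=80: continuation. acc=(acc<<6)|0x00=0xB80
Byte[13]=87: continuation. acc=(acc<<6)|0x07=0x2E007
Completed: cp=U+2E007 (starts at byte 10)
Byte[14]=EC: 3-byte lead, need 2 cont bytes. acc=0xC
Byte[15]=AF: continuation. acc=(acc<<6)|0x2F=0x32F
Byte[16]=B9: continuation. acc=(acc<<6)|0x39=0xCBF9
Completed: cp=U+CBF9 (starts at byte 14)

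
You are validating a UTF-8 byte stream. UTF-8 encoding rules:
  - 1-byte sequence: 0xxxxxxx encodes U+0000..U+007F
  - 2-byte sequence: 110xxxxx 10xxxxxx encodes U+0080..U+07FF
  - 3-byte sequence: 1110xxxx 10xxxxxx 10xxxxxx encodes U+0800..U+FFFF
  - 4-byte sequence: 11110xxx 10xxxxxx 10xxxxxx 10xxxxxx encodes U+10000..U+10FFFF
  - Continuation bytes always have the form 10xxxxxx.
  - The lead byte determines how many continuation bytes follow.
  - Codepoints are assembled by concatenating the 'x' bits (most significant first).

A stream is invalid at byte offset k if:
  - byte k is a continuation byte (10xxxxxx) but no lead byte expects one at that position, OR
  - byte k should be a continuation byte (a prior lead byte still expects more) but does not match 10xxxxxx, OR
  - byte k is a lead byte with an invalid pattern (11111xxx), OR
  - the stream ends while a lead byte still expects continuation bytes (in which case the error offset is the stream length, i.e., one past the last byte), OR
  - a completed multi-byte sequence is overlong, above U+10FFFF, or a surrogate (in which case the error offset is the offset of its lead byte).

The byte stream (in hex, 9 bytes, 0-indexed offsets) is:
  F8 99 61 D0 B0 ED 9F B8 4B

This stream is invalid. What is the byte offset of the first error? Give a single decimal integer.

Byte[0]=F8: INVALID lead byte (not 0xxx/110x/1110/11110)

Answer: 0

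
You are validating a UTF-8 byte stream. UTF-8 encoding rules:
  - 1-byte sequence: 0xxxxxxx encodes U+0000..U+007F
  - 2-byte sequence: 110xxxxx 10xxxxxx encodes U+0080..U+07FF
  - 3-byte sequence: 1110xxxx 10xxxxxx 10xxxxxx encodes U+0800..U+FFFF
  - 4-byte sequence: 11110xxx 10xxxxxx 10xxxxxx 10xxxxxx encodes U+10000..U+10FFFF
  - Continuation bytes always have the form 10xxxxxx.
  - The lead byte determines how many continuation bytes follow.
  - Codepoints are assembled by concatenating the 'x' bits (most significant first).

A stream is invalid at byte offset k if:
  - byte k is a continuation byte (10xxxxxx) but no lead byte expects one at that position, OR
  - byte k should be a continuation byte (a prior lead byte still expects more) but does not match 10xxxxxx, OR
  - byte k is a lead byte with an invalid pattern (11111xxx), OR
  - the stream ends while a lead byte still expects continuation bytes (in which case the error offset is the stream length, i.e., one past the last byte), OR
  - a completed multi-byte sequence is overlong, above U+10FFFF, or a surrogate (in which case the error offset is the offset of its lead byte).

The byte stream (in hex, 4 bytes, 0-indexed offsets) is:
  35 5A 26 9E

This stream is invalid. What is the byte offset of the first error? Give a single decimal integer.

Answer: 3

Derivation:
Byte[0]=35: 1-byte ASCII. cp=U+0035
Byte[1]=5A: 1-byte ASCII. cp=U+005A
Byte[2]=26: 1-byte ASCII. cp=U+0026
Byte[3]=9E: INVALID lead byte (not 0xxx/110x/1110/11110)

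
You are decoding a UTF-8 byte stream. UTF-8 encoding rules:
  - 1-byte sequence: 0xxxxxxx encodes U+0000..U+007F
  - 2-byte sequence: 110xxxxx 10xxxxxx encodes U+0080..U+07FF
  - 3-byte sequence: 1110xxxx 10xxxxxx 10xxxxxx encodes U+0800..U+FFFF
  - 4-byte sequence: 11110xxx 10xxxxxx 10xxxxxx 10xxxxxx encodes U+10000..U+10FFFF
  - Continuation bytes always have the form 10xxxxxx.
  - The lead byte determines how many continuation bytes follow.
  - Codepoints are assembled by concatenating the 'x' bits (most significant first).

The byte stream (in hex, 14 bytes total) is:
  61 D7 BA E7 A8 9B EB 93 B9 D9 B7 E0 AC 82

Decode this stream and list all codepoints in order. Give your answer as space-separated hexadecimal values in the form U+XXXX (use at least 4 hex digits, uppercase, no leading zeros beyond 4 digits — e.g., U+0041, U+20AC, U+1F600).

Byte[0]=61: 1-byte ASCII. cp=U+0061
Byte[1]=D7: 2-byte lead, need 1 cont bytes. acc=0x17
Byte[2]=BA: continuation. acc=(acc<<6)|0x3A=0x5FA
Completed: cp=U+05FA (starts at byte 1)
Byte[3]=E7: 3-byte lead, need 2 cont bytes. acc=0x7
Byte[4]=A8: continuation. acc=(acc<<6)|0x28=0x1E8
Byte[5]=9B: continuation. acc=(acc<<6)|0x1B=0x7A1B
Completed: cp=U+7A1B (starts at byte 3)
Byte[6]=EB: 3-byte lead, need 2 cont bytes. acc=0xB
Byte[7]=93: continuation. acc=(acc<<6)|0x13=0x2D3
Byte[8]=B9: continuation. acc=(acc<<6)|0x39=0xB4F9
Completed: cp=U+B4F9 (starts at byte 6)
Byte[9]=D9: 2-byte lead, need 1 cont bytes. acc=0x19
Byte[10]=B7: continuation. acc=(acc<<6)|0x37=0x677
Completed: cp=U+0677 (starts at byte 9)
Byte[11]=E0: 3-byte lead, need 2 cont bytes. acc=0x0
Byte[12]=AC: continuation. acc=(acc<<6)|0x2C=0x2C
Byte[13]=82: continuation. acc=(acc<<6)|0x02=0xB02
Completed: cp=U+0B02 (starts at byte 11)

Answer: U+0061 U+05FA U+7A1B U+B4F9 U+0677 U+0B02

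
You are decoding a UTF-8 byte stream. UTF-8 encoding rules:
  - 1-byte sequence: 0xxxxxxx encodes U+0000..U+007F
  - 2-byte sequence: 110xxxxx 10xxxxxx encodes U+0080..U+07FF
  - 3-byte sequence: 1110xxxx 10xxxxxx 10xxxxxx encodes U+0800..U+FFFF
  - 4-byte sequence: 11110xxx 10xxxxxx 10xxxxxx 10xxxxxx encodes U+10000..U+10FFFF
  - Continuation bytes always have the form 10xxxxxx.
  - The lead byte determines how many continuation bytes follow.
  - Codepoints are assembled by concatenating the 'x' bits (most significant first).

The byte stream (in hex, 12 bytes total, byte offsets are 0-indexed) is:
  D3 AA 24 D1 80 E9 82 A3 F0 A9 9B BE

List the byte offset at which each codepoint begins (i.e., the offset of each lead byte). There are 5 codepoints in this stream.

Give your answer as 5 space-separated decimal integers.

Byte[0]=D3: 2-byte lead, need 1 cont bytes. acc=0x13
Byte[1]=AA: continuation. acc=(acc<<6)|0x2A=0x4EA
Completed: cp=U+04EA (starts at byte 0)
Byte[2]=24: 1-byte ASCII. cp=U+0024
Byte[3]=D1: 2-byte lead, need 1 cont bytes. acc=0x11
Byte[4]=80: continuation. acc=(acc<<6)|0x00=0x440
Completed: cp=U+0440 (starts at byte 3)
Byte[5]=E9: 3-byte lead, need 2 cont bytes. acc=0x9
Byte[6]=82: continuation. acc=(acc<<6)|0x02=0x242
Byte[7]=A3: continuation. acc=(acc<<6)|0x23=0x90A3
Completed: cp=U+90A3 (starts at byte 5)
Byte[8]=F0: 4-byte lead, need 3 cont bytes. acc=0x0
Byte[9]=A9: continuation. acc=(acc<<6)|0x29=0x29
Byte[10]=9B: continuation. acc=(acc<<6)|0x1B=0xA5B
Byte[11]=BE: continuation. acc=(acc<<6)|0x3E=0x296FE
Completed: cp=U+296FE (starts at byte 8)

Answer: 0 2 3 5 8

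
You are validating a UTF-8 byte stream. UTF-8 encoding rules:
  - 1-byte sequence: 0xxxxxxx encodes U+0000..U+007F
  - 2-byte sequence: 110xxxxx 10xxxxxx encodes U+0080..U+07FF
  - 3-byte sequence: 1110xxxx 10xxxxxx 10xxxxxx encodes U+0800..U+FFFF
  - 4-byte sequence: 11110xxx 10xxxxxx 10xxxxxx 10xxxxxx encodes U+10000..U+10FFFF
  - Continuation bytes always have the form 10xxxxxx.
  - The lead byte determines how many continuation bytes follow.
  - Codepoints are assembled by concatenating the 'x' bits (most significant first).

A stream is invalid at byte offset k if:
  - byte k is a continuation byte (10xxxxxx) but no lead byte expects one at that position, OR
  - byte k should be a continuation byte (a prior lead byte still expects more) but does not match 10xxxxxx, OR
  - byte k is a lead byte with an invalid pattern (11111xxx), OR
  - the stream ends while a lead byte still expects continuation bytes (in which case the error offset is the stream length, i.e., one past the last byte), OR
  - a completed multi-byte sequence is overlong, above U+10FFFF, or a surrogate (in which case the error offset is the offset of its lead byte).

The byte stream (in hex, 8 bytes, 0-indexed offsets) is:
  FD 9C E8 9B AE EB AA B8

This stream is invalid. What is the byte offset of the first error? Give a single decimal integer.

Answer: 0

Derivation:
Byte[0]=FD: INVALID lead byte (not 0xxx/110x/1110/11110)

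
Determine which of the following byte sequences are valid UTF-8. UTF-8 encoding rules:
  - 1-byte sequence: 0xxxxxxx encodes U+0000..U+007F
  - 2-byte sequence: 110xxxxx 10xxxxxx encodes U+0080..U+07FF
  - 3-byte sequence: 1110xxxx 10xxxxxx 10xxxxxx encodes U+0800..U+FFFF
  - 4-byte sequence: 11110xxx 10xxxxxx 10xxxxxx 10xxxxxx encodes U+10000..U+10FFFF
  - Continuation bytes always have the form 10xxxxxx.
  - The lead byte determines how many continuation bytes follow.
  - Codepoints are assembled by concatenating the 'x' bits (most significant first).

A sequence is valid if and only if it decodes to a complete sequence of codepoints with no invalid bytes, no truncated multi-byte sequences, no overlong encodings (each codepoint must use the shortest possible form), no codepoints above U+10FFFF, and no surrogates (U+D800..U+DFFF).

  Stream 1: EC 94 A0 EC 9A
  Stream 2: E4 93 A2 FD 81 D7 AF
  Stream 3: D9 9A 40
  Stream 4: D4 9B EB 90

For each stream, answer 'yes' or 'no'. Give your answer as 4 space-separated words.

Answer: no no yes no

Derivation:
Stream 1: error at byte offset 5. INVALID
Stream 2: error at byte offset 3. INVALID
Stream 3: decodes cleanly. VALID
Stream 4: error at byte offset 4. INVALID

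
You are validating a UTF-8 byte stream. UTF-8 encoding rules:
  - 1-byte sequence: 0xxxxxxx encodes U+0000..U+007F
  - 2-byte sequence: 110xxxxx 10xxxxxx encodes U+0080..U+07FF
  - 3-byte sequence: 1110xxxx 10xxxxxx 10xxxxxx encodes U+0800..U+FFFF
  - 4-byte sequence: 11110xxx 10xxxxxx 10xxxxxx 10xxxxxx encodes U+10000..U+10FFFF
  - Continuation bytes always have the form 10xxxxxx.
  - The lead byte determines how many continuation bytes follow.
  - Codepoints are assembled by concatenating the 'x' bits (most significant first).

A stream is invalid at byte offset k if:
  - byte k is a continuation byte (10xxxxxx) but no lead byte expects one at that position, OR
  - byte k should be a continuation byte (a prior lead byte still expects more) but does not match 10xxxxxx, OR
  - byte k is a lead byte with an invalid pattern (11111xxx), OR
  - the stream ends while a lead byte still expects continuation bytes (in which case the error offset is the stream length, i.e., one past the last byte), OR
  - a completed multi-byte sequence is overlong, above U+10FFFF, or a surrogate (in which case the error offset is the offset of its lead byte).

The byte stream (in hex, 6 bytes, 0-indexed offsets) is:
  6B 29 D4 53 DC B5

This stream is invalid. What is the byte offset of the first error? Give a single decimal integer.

Byte[0]=6B: 1-byte ASCII. cp=U+006B
Byte[1]=29: 1-byte ASCII. cp=U+0029
Byte[2]=D4: 2-byte lead, need 1 cont bytes. acc=0x14
Byte[3]=53: expected 10xxxxxx continuation. INVALID

Answer: 3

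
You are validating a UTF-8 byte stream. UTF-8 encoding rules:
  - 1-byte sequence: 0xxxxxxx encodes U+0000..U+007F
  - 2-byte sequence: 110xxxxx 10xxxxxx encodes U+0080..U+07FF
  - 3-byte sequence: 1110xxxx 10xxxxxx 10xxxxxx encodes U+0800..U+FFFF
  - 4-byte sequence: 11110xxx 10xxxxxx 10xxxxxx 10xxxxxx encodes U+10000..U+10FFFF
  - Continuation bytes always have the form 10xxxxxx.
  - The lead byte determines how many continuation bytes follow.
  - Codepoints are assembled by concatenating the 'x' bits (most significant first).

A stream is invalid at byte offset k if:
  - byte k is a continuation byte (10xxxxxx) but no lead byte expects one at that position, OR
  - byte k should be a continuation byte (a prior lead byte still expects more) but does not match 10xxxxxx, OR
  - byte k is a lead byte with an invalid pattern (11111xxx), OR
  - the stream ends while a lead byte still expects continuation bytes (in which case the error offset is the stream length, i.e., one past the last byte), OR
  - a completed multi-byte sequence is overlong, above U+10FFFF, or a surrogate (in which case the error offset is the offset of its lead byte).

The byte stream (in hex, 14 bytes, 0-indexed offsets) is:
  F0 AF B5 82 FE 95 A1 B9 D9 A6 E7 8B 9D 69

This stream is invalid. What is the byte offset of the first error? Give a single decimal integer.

Answer: 4

Derivation:
Byte[0]=F0: 4-byte lead, need 3 cont bytes. acc=0x0
Byte[1]=AF: continuation. acc=(acc<<6)|0x2F=0x2F
Byte[2]=B5: continuation. acc=(acc<<6)|0x35=0xBF5
Byte[3]=82: continuation. acc=(acc<<6)|0x02=0x2FD42
Completed: cp=U+2FD42 (starts at byte 0)
Byte[4]=FE: INVALID lead byte (not 0xxx/110x/1110/11110)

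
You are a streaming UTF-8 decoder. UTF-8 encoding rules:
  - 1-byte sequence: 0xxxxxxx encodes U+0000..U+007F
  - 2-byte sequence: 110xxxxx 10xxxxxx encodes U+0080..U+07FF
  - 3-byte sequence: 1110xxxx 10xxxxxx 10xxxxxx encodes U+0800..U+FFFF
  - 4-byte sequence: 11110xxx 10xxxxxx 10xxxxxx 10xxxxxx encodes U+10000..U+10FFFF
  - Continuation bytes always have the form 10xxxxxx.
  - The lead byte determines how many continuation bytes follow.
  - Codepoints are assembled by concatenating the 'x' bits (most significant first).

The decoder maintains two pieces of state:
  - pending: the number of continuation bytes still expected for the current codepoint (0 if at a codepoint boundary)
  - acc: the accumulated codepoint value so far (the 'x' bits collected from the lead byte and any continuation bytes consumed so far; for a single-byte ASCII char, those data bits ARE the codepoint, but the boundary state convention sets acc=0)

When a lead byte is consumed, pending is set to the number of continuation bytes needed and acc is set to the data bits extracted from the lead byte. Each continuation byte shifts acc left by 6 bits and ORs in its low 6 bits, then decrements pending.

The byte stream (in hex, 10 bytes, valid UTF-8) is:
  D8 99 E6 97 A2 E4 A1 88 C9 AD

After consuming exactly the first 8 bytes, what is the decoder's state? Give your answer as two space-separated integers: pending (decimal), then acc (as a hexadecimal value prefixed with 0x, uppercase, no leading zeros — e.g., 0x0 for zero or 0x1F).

Answer: 0 0x4848

Derivation:
Byte[0]=D8: 2-byte lead. pending=1, acc=0x18
Byte[1]=99: continuation. acc=(acc<<6)|0x19=0x619, pending=0
Byte[2]=E6: 3-byte lead. pending=2, acc=0x6
Byte[3]=97: continuation. acc=(acc<<6)|0x17=0x197, pending=1
Byte[4]=A2: continuation. acc=(acc<<6)|0x22=0x65E2, pending=0
Byte[5]=E4: 3-byte lead. pending=2, acc=0x4
Byte[6]=A1: continuation. acc=(acc<<6)|0x21=0x121, pending=1
Byte[7]=88: continuation. acc=(acc<<6)|0x08=0x4848, pending=0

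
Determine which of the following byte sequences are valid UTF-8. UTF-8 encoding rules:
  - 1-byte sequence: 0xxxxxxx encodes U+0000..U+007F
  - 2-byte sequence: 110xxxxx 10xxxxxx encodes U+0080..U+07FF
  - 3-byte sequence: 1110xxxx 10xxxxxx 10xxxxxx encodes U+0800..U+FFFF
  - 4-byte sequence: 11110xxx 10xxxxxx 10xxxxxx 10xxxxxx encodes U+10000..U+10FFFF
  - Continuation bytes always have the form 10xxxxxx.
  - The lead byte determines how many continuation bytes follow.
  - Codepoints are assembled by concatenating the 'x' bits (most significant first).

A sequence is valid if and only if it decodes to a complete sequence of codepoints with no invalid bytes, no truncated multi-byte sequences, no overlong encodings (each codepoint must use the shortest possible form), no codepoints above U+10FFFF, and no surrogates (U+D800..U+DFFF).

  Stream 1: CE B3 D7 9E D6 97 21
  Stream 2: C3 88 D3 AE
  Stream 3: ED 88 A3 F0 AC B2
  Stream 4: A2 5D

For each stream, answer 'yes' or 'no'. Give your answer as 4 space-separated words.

Answer: yes yes no no

Derivation:
Stream 1: decodes cleanly. VALID
Stream 2: decodes cleanly. VALID
Stream 3: error at byte offset 6. INVALID
Stream 4: error at byte offset 0. INVALID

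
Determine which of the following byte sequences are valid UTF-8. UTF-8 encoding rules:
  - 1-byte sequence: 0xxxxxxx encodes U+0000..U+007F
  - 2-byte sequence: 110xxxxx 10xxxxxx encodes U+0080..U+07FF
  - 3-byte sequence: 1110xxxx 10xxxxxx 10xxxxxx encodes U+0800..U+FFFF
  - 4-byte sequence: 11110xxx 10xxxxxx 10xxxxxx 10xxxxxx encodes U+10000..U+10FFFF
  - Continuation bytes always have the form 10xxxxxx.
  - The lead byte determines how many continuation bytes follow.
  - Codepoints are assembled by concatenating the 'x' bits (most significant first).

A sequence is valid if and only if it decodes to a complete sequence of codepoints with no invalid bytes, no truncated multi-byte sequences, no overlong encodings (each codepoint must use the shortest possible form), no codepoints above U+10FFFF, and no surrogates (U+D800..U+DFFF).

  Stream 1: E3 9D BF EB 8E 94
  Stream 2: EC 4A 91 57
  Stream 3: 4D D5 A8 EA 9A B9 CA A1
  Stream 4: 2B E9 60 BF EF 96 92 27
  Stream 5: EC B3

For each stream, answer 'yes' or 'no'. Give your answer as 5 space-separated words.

Stream 1: decodes cleanly. VALID
Stream 2: error at byte offset 1. INVALID
Stream 3: decodes cleanly. VALID
Stream 4: error at byte offset 2. INVALID
Stream 5: error at byte offset 2. INVALID

Answer: yes no yes no no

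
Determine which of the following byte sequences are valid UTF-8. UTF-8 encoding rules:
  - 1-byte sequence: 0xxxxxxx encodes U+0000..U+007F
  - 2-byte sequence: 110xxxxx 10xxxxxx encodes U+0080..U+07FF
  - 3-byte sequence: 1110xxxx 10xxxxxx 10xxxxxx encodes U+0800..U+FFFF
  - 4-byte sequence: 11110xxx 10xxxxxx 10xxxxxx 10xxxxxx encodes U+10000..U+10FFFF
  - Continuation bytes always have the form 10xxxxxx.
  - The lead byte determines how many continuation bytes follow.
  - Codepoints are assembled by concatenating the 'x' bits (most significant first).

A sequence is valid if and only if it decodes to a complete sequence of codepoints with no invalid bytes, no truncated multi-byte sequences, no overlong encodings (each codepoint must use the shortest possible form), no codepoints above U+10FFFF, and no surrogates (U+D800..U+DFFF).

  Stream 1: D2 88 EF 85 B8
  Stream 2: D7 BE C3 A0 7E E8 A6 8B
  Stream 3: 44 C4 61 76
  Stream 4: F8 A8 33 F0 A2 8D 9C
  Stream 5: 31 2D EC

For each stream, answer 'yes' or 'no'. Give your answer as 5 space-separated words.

Answer: yes yes no no no

Derivation:
Stream 1: decodes cleanly. VALID
Stream 2: decodes cleanly. VALID
Stream 3: error at byte offset 2. INVALID
Stream 4: error at byte offset 0. INVALID
Stream 5: error at byte offset 3. INVALID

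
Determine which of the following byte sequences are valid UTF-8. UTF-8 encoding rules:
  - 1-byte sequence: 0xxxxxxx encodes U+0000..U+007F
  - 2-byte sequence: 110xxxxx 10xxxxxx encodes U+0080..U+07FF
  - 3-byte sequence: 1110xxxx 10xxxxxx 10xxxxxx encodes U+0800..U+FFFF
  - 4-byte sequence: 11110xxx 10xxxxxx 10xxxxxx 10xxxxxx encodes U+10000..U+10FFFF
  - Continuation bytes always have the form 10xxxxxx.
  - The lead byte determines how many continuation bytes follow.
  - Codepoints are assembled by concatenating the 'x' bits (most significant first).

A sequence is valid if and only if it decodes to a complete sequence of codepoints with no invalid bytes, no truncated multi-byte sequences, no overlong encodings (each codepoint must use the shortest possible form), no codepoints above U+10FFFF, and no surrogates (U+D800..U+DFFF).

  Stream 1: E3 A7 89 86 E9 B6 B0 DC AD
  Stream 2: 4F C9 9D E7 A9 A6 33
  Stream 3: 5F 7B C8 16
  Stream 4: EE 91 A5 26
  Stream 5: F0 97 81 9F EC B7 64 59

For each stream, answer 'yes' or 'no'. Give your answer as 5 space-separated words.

Stream 1: error at byte offset 3. INVALID
Stream 2: decodes cleanly. VALID
Stream 3: error at byte offset 3. INVALID
Stream 4: decodes cleanly. VALID
Stream 5: error at byte offset 6. INVALID

Answer: no yes no yes no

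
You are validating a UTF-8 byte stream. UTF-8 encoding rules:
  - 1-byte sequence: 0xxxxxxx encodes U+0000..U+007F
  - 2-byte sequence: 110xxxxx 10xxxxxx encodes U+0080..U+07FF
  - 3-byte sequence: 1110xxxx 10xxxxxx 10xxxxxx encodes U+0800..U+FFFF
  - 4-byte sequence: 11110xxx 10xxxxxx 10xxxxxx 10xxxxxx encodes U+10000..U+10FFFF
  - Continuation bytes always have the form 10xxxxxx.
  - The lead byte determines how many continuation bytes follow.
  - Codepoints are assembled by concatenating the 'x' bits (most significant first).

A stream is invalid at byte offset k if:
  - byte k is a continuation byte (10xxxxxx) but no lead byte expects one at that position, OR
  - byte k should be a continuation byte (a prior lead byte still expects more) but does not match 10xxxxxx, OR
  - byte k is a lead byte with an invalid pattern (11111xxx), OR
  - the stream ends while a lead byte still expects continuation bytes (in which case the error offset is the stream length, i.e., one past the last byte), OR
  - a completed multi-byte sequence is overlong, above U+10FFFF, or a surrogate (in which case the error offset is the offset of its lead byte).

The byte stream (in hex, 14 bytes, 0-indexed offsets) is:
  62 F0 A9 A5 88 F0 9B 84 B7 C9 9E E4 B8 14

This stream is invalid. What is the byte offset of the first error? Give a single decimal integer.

Answer: 13

Derivation:
Byte[0]=62: 1-byte ASCII. cp=U+0062
Byte[1]=F0: 4-byte lead, need 3 cont bytes. acc=0x0
Byte[2]=A9: continuation. acc=(acc<<6)|0x29=0x29
Byte[3]=A5: continuation. acc=(acc<<6)|0x25=0xA65
Byte[4]=88: continuation. acc=(acc<<6)|0x08=0x29948
Completed: cp=U+29948 (starts at byte 1)
Byte[5]=F0: 4-byte lead, need 3 cont bytes. acc=0x0
Byte[6]=9B: continuation. acc=(acc<<6)|0x1B=0x1B
Byte[7]=84: continuation. acc=(acc<<6)|0x04=0x6C4
Byte[8]=B7: continuation. acc=(acc<<6)|0x37=0x1B137
Completed: cp=U+1B137 (starts at byte 5)
Byte[9]=C9: 2-byte lead, need 1 cont bytes. acc=0x9
Byte[10]=9E: continuation. acc=(acc<<6)|0x1E=0x25E
Completed: cp=U+025E (starts at byte 9)
Byte[11]=E4: 3-byte lead, need 2 cont bytes. acc=0x4
Byte[12]=B8: continuation. acc=(acc<<6)|0x38=0x138
Byte[13]=14: expected 10xxxxxx continuation. INVALID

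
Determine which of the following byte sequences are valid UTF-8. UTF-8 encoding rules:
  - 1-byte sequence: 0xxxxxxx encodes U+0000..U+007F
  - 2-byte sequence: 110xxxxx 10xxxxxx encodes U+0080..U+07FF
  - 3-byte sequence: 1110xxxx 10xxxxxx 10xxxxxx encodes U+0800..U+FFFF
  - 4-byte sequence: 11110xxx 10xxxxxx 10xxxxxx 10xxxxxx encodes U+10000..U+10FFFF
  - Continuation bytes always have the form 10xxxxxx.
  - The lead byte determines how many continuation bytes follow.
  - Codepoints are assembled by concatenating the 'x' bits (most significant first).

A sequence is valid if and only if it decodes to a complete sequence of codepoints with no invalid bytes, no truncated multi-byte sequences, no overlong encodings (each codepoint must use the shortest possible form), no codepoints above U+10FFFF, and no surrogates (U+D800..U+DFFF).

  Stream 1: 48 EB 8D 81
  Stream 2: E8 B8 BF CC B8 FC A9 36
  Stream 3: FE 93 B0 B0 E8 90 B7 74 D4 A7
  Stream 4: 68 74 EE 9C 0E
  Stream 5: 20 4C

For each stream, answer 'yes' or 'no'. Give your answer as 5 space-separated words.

Stream 1: decodes cleanly. VALID
Stream 2: error at byte offset 5. INVALID
Stream 3: error at byte offset 0. INVALID
Stream 4: error at byte offset 4. INVALID
Stream 5: decodes cleanly. VALID

Answer: yes no no no yes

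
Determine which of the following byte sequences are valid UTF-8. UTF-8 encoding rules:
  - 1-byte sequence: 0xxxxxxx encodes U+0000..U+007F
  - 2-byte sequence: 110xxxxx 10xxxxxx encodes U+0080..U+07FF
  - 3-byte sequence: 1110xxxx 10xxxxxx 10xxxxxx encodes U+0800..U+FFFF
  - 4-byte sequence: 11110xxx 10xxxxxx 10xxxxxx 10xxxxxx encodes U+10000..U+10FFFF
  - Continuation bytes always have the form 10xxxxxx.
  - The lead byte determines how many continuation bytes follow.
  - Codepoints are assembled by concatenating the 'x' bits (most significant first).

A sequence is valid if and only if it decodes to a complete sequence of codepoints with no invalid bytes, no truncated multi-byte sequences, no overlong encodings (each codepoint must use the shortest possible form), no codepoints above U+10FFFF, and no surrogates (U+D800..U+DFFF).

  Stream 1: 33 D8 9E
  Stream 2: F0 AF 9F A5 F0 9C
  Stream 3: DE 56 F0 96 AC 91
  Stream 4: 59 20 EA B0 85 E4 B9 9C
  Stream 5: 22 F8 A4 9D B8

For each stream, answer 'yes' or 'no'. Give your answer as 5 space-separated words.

Answer: yes no no yes no

Derivation:
Stream 1: decodes cleanly. VALID
Stream 2: error at byte offset 6. INVALID
Stream 3: error at byte offset 1. INVALID
Stream 4: decodes cleanly. VALID
Stream 5: error at byte offset 1. INVALID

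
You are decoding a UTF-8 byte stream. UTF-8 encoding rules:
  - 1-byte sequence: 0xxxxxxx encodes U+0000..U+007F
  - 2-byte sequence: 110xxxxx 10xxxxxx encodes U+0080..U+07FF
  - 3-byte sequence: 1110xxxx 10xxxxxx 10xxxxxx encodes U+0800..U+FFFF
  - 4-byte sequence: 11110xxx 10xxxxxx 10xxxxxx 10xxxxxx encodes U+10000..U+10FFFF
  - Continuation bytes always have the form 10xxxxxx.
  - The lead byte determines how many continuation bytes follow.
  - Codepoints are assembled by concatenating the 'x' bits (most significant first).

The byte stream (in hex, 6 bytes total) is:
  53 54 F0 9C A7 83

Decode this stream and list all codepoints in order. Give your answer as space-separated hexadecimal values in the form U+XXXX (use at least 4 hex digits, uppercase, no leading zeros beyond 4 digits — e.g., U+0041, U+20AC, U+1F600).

Byte[0]=53: 1-byte ASCII. cp=U+0053
Byte[1]=54: 1-byte ASCII. cp=U+0054
Byte[2]=F0: 4-byte lead, need 3 cont bytes. acc=0x0
Byte[3]=9C: continuation. acc=(acc<<6)|0x1C=0x1C
Byte[4]=A7: continuation. acc=(acc<<6)|0x27=0x727
Byte[5]=83: continuation. acc=(acc<<6)|0x03=0x1C9C3
Completed: cp=U+1C9C3 (starts at byte 2)

Answer: U+0053 U+0054 U+1C9C3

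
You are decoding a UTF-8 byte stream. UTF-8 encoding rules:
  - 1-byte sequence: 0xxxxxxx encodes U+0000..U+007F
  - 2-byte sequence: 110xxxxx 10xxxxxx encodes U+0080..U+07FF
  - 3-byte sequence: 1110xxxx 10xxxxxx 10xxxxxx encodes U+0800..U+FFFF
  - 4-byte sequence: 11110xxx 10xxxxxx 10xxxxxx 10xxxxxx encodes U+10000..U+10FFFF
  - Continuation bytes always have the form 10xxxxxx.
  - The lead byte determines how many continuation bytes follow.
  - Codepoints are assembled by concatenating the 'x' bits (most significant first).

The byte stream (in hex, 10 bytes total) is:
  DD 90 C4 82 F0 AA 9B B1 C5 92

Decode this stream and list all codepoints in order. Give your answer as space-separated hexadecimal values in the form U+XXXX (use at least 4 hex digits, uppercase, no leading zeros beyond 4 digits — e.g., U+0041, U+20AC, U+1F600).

Answer: U+0750 U+0102 U+2A6F1 U+0152

Derivation:
Byte[0]=DD: 2-byte lead, need 1 cont bytes. acc=0x1D
Byte[1]=90: continuation. acc=(acc<<6)|0x10=0x750
Completed: cp=U+0750 (starts at byte 0)
Byte[2]=C4: 2-byte lead, need 1 cont bytes. acc=0x4
Byte[3]=82: continuation. acc=(acc<<6)|0x02=0x102
Completed: cp=U+0102 (starts at byte 2)
Byte[4]=F0: 4-byte lead, need 3 cont bytes. acc=0x0
Byte[5]=AA: continuation. acc=(acc<<6)|0x2A=0x2A
Byte[6]=9B: continuation. acc=(acc<<6)|0x1B=0xA9B
Byte[7]=B1: continuation. acc=(acc<<6)|0x31=0x2A6F1
Completed: cp=U+2A6F1 (starts at byte 4)
Byte[8]=C5: 2-byte lead, need 1 cont bytes. acc=0x5
Byte[9]=92: continuation. acc=(acc<<6)|0x12=0x152
Completed: cp=U+0152 (starts at byte 8)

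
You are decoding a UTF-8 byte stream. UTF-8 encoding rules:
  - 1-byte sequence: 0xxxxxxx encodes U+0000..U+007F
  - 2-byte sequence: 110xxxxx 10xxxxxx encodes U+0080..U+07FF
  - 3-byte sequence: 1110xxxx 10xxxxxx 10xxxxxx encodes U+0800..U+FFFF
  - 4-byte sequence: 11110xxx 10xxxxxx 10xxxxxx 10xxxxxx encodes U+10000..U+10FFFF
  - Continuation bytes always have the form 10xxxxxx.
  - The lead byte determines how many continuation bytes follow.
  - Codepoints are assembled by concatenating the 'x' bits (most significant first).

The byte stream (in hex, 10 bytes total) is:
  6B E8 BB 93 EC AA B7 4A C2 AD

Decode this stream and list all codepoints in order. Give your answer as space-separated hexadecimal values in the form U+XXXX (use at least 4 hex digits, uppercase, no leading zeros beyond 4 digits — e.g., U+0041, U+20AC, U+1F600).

Answer: U+006B U+8ED3 U+CAB7 U+004A U+00AD

Derivation:
Byte[0]=6B: 1-byte ASCII. cp=U+006B
Byte[1]=E8: 3-byte lead, need 2 cont bytes. acc=0x8
Byte[2]=BB: continuation. acc=(acc<<6)|0x3B=0x23B
Byte[3]=93: continuation. acc=(acc<<6)|0x13=0x8ED3
Completed: cp=U+8ED3 (starts at byte 1)
Byte[4]=EC: 3-byte lead, need 2 cont bytes. acc=0xC
Byte[5]=AA: continuation. acc=(acc<<6)|0x2A=0x32A
Byte[6]=B7: continuation. acc=(acc<<6)|0x37=0xCAB7
Completed: cp=U+CAB7 (starts at byte 4)
Byte[7]=4A: 1-byte ASCII. cp=U+004A
Byte[8]=C2: 2-byte lead, need 1 cont bytes. acc=0x2
Byte[9]=AD: continuation. acc=(acc<<6)|0x2D=0xAD
Completed: cp=U+00AD (starts at byte 8)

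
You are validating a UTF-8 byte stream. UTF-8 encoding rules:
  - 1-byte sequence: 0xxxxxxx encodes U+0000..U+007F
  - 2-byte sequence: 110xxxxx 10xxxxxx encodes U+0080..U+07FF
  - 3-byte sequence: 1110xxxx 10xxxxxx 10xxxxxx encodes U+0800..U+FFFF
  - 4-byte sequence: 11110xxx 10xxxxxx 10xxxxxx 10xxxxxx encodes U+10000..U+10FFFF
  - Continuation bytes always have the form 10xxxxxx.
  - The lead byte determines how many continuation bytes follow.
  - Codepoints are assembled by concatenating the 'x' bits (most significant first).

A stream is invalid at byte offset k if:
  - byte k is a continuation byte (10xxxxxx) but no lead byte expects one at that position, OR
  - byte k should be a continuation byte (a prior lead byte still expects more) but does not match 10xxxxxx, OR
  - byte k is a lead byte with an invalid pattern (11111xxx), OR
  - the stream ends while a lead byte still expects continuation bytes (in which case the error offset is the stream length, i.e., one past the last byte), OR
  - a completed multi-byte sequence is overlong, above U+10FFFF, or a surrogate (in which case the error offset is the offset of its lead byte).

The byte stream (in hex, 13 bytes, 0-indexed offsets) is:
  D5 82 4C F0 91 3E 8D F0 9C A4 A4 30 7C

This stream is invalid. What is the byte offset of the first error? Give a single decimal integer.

Answer: 5

Derivation:
Byte[0]=D5: 2-byte lead, need 1 cont bytes. acc=0x15
Byte[1]=82: continuation. acc=(acc<<6)|0x02=0x542
Completed: cp=U+0542 (starts at byte 0)
Byte[2]=4C: 1-byte ASCII. cp=U+004C
Byte[3]=F0: 4-byte lead, need 3 cont bytes. acc=0x0
Byte[4]=91: continuation. acc=(acc<<6)|0x11=0x11
Byte[5]=3E: expected 10xxxxxx continuation. INVALID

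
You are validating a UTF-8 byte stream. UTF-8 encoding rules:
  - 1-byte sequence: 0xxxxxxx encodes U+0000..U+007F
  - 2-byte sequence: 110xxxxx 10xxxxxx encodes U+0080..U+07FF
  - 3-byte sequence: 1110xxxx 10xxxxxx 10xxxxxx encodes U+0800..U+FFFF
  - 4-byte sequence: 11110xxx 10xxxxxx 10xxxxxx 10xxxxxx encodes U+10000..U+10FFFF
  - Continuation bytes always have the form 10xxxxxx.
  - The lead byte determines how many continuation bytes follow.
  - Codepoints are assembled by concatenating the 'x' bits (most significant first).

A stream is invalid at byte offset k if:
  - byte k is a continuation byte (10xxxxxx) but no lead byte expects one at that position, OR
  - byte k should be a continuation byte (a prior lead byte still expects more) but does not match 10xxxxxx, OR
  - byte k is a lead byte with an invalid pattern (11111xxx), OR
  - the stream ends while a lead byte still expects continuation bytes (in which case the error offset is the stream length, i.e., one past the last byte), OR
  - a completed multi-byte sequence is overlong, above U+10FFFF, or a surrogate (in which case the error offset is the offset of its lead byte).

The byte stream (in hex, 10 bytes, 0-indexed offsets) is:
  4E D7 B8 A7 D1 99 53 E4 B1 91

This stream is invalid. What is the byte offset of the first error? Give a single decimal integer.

Answer: 3

Derivation:
Byte[0]=4E: 1-byte ASCII. cp=U+004E
Byte[1]=D7: 2-byte lead, need 1 cont bytes. acc=0x17
Byte[2]=B8: continuation. acc=(acc<<6)|0x38=0x5F8
Completed: cp=U+05F8 (starts at byte 1)
Byte[3]=A7: INVALID lead byte (not 0xxx/110x/1110/11110)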